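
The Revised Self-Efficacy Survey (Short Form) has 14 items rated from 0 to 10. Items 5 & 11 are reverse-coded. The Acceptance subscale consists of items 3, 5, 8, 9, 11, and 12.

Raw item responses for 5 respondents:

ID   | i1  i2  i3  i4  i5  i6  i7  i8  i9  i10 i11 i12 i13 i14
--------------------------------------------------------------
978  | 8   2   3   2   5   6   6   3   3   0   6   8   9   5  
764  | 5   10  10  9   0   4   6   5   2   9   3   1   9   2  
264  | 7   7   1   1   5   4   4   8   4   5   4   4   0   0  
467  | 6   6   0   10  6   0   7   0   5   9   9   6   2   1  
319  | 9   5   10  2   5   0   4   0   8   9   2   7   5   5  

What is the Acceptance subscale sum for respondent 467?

16

Respondent 467 raw: 6, 6, 0, 10, 6, 0, 7, 0, 5, 9, 9, 6, 2, 1.
Acceptance items: 3, 5, 8, 9, 11, 12.
Reverse-coded (on a 0–10 scale, reversed = 10 − raw):
  item 3: 0
  item 5: 10 − 6 = 4
  item 8: 0
  item 9: 5
  item 11: 10 − 9 = 1
  item 12: 6
Sum = 0 + 4 + 0 + 5 + 1 + 6 = 16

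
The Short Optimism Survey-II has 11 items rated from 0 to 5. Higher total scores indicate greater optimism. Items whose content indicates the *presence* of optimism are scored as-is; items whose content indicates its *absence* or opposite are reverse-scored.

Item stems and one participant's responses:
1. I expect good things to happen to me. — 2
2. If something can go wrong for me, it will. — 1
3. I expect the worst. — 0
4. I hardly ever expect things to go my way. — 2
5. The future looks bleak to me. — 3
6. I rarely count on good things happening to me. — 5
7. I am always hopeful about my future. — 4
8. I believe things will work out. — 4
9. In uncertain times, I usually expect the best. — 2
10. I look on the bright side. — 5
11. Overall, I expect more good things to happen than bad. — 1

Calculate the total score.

32

Items 2, 3, 4, 5, 6 describe the absence/opposite of optimism → reverse-score.
reverse-coded value = 5 − response.
  item 1: 2
  item 2: 5 − 1 = 4
  item 3: 5 − 0 = 5
  item 4: 5 − 2 = 3
  item 5: 5 − 3 = 2
  item 6: 5 − 5 = 0
  item 7: 4
  item 8: 4
  item 9: 2
  item 10: 5
  item 11: 1
Total = 2 + 4 + 5 + 3 + 2 + 0 + 4 + 4 + 2 + 5 + 1 = 32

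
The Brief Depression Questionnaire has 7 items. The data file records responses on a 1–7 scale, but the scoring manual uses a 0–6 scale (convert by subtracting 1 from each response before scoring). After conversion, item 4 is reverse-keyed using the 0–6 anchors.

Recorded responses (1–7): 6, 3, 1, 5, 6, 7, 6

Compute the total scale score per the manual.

25

Convert to 0–6: 5, 2, 0, 4, 5, 6, 5
Reverse-coded (on a 0–6 scale, reversed = 6 − raw):
  item 4: 6 − 4 = 2
Scored: 5, 2, 0, 2, 5, 6, 5
Total = 25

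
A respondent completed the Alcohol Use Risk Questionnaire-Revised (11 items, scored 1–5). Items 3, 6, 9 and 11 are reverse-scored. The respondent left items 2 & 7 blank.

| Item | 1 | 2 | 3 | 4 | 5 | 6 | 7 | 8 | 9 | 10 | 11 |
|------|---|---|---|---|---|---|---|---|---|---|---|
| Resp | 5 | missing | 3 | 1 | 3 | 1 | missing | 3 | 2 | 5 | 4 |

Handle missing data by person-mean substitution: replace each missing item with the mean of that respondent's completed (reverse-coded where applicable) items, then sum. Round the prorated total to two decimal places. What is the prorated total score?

37.89

Reverse-coded (reversed = (1+5) − raw = 6 − raw):
  item 3: 6 − 3 = 3
  item 6: 6 − 1 = 5
  item 9: 6 − 2 = 4
  item 11: 6 − 4 = 2
Completed scored items (9 of 11): 5, 3, 1, 3, 5, 3, 4, 5, 2; sum = 31.
Person mean = 31 / 9 ≈ 3.4444
Prorated total = (31 / 9) × 11 = 37.89 (to 2 dp)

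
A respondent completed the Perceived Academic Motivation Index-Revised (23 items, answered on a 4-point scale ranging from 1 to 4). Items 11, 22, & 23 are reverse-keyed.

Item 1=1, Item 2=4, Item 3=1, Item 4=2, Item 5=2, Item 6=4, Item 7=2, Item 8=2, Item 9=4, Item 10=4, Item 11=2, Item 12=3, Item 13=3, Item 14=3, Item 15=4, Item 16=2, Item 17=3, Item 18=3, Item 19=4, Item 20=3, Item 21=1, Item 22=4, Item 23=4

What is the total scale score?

60

Reverse-coded items (reversed = (1+4) − raw = 5 − raw):
  item 11: 5 − 2 = 3
  item 22: 5 − 4 = 1
  item 23: 5 − 4 = 1
Scored responses: 1, 4, 1, 2, 2, 4, 2, 2, 4, 4, 3, 3, 3, 3, 4, 2, 3, 3, 4, 3, 1, 1, 1
Total = 1 + 4 + 1 + 2 + 2 + 4 + 2 + 2 + 4 + 4 + 3 + 3 + 3 + 3 + 4 + 2 + 3 + 3 + 4 + 3 + 1 + 1 + 1 = 60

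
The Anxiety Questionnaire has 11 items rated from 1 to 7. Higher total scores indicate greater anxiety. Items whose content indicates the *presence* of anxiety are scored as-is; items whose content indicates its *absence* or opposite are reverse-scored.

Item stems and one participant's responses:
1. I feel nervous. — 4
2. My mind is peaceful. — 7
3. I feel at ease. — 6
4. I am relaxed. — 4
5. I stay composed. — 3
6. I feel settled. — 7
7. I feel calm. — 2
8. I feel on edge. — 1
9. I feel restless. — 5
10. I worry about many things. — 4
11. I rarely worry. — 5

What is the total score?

Items 2, 3, 4, 5, 6, 7, 11 describe the absence/opposite of anxiety → reverse-score.
on a 1–7 scale, reversed = 8 − raw.
  item 1: 4
  item 2: 8 − 7 = 1
  item 3: 8 − 6 = 2
  item 4: 8 − 4 = 4
  item 5: 8 − 3 = 5
  item 6: 8 − 7 = 1
  item 7: 8 − 2 = 6
  item 8: 1
  item 9: 5
  item 10: 4
  item 11: 8 − 5 = 3
Total = 4 + 1 + 2 + 4 + 5 + 1 + 6 + 1 + 5 + 4 + 3 = 36

36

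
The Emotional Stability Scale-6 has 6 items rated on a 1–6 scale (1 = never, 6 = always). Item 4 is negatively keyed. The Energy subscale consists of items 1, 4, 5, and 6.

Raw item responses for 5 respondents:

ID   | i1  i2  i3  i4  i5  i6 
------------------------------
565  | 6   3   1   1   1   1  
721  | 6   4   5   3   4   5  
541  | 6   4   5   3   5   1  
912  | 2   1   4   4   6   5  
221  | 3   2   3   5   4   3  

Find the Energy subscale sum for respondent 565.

14

Respondent 565 raw: 6, 3, 1, 1, 1, 1.
Energy items: 1, 4, 5, 6.
Reverse-coded (reversed = (1+6) − raw = 7 − raw):
  item 1: 6
  item 4: 7 − 1 = 6
  item 5: 1
  item 6: 1
Sum = 6 + 6 + 1 + 1 = 14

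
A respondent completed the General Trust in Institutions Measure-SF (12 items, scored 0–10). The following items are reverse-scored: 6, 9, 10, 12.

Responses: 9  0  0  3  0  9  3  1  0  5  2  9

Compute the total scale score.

35

Raw sum = 41. Reverse-scored items: 6, 9, 10, 12; their raw sum = 23.
Each reversal replaces raw with 10 − raw, changing the total by 10 − 2·raw per item.
Total = 41 + 4·10 − 2·23 = 41 + 40 − 46 = 35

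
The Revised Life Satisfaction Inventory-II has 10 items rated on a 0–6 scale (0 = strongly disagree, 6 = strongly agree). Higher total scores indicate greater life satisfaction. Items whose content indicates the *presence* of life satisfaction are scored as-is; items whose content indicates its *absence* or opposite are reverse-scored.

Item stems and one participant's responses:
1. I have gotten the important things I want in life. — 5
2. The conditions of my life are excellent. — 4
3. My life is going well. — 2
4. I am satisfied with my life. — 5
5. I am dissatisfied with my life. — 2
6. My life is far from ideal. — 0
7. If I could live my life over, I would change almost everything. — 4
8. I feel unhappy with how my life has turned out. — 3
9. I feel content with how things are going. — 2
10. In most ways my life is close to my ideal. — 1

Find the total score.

34

Items 5, 6, 7, 8 describe the absence/opposite of life satisfaction → reverse-score.
reversed = (0+6) − raw = 6 − raw.
  item 1: 5
  item 2: 4
  item 3: 2
  item 4: 5
  item 5: 6 − 2 = 4
  item 6: 6 − 0 = 6
  item 7: 6 − 4 = 2
  item 8: 6 − 3 = 3
  item 9: 2
  item 10: 1
Total = 5 + 4 + 2 + 5 + 4 + 6 + 2 + 3 + 2 + 1 = 34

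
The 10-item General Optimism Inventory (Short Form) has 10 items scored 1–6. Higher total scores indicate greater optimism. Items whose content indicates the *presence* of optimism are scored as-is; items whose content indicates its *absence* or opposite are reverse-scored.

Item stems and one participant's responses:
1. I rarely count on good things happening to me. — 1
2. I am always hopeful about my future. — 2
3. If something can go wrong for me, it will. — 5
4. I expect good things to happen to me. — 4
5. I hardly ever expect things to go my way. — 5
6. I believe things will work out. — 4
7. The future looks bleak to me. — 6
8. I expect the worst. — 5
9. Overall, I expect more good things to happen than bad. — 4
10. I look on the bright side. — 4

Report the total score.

Items 1, 3, 5, 7, 8 describe the absence/opposite of optimism → reverse-score.
on a 1–6 scale, reversed = 7 − raw.
  item 1: 7 − 1 = 6
  item 2: 2
  item 3: 7 − 5 = 2
  item 4: 4
  item 5: 7 − 5 = 2
  item 6: 4
  item 7: 7 − 6 = 1
  item 8: 7 − 5 = 2
  item 9: 4
  item 10: 4
Total = 6 + 2 + 2 + 4 + 2 + 4 + 1 + 2 + 4 + 4 = 31

31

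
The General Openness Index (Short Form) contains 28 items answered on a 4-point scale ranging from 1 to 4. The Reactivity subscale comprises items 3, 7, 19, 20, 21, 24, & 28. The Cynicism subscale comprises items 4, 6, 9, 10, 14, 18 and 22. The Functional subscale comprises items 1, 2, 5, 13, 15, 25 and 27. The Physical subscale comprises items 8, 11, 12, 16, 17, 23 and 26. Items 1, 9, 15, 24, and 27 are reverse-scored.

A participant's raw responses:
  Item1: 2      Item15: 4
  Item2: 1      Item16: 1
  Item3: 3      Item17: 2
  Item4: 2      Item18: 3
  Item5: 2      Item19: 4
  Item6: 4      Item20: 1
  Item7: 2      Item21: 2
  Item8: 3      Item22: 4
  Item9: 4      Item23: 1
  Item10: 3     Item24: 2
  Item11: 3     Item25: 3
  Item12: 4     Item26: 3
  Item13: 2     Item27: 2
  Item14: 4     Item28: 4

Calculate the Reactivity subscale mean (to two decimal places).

2.71

Reactivity items: 3, 7, 19, 20, 21, 24, 28.
Of these, item 24 is reverse-scored; on a 1–4 scale, reversed = 5 − raw.
  item 3: 3
  item 7: 2
  item 19: 4
  item 20: 1
  item 21: 2
  item 24: 5 − 2 = 3
  item 28: 4
Sum = 3 + 2 + 4 + 1 + 2 + 3 + 4 = 19
Mean = 19 / 7 = 2.71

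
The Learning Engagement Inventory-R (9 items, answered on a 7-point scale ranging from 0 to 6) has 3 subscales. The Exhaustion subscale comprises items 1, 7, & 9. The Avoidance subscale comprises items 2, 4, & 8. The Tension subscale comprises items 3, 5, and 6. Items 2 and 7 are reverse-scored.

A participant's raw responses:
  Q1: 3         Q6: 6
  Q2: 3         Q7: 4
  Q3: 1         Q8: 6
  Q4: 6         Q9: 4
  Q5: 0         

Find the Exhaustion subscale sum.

Exhaustion items: 1, 7, 9.
Of these, item 7 is reverse-scored; reversed = (0+6) − raw = 6 − raw.
  item 1: 3
  item 7: 6 − 4 = 2
  item 9: 4
Sum = 3 + 2 + 4 = 9

9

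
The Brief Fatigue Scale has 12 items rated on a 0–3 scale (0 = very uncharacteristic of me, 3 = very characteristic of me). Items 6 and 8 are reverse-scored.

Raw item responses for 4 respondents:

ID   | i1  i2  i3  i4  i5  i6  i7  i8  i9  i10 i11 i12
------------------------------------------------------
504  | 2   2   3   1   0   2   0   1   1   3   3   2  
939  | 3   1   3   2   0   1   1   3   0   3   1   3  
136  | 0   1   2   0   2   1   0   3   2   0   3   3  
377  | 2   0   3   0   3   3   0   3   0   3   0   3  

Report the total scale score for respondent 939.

Respondent 939 raw: 3, 1, 3, 2, 0, 1, 1, 3, 0, 3, 1, 3.
Reverse-coded (reversed = (0+3) − raw = 3 − raw):
  item 1: 3
  item 2: 1
  item 3: 3
  item 4: 2
  item 5: 0
  item 6: 3 − 1 = 2
  item 7: 1
  item 8: 3 − 3 = 0
  item 9: 0
  item 10: 3
  item 11: 1
  item 12: 3
Sum = 3 + 1 + 3 + 2 + 0 + 2 + 1 + 0 + 0 + 3 + 1 + 3 = 19

19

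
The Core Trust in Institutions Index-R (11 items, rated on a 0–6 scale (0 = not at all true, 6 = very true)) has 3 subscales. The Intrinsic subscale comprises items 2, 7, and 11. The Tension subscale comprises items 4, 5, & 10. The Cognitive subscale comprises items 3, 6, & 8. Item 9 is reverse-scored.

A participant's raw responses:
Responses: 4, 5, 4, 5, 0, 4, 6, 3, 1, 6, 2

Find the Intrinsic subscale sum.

13

Intrinsic items: 2, 7, 11.
  item 2: 5
  item 7: 6
  item 11: 2
Sum = 5 + 6 + 2 = 13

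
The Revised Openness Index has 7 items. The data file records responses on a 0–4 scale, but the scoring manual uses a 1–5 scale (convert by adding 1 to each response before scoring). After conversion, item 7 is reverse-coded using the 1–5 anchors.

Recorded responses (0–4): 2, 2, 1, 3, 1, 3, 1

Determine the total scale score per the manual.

22

Convert to 1–5: 3, 3, 2, 4, 2, 4, 2
Reverse-coded (reversed = (1+5) − raw = 6 − raw):
  item 7: 6 − 2 = 4
Scored: 3, 3, 2, 4, 2, 4, 4
Total = 22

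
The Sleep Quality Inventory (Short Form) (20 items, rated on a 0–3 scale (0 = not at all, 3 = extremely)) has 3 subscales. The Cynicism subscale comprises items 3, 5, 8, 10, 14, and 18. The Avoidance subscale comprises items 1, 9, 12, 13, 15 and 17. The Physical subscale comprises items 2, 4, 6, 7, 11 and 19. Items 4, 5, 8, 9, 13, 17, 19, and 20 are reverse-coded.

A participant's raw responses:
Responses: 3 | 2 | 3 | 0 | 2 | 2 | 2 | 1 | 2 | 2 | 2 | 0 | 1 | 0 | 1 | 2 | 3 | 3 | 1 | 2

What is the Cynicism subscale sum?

Cynicism items: 3, 5, 8, 10, 14, 18.
Of these, items 5 & 8 are reverse-coded; reverse-coded value = 3 − response.
  item 3: 3
  item 5: 3 − 2 = 1
  item 8: 3 − 1 = 2
  item 10: 2
  item 14: 0
  item 18: 3
Sum = 3 + 1 + 2 + 2 + 0 + 3 = 11

11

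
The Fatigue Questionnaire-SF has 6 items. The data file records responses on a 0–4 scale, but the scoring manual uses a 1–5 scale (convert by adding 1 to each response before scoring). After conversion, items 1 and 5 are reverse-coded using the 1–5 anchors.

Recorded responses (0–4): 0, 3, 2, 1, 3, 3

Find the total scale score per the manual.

Convert to 1–5: 1, 4, 3, 2, 4, 4
Reverse-coded (reverse-coded value = 6 − response):
  item 1: 6 − 1 = 5
  item 5: 6 − 4 = 2
Scored: 5, 4, 3, 2, 2, 4
Total = 20

20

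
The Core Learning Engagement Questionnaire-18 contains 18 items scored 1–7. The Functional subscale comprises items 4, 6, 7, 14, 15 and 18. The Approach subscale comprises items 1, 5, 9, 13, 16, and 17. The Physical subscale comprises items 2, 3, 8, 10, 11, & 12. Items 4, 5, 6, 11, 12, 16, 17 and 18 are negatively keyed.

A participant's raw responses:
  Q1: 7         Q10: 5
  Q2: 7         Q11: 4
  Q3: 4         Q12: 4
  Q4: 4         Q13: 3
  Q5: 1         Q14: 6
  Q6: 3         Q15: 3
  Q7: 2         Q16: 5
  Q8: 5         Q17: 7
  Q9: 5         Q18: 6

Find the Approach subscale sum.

Approach items: 1, 5, 9, 13, 16, 17.
Of these, items 5, 16, & 17 are negatively keyed; reversed = (1+7) − raw = 8 − raw.
  item 1: 7
  item 5: 8 − 1 = 7
  item 9: 5
  item 13: 3
  item 16: 8 − 5 = 3
  item 17: 8 − 7 = 1
Sum = 7 + 7 + 5 + 3 + 3 + 1 = 26

26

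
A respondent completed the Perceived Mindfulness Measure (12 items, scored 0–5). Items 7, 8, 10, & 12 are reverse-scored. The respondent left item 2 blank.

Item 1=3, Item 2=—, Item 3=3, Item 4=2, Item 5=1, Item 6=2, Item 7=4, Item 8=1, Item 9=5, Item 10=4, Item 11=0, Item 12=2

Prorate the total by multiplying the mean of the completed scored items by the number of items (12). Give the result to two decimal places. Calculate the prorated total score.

27.27

Reverse-coded (reversed = (0+5) − raw = 5 − raw):
  item 7: 5 − 4 = 1
  item 8: 5 − 1 = 4
  item 10: 5 − 4 = 1
  item 12: 5 − 2 = 3
Completed scored items (11 of 12): 3, 3, 2, 1, 2, 1, 4, 5, 1, 0, 3; sum = 25.
Person mean = 25 / 11 ≈ 2.2727
Prorated total = (25 / 11) × 12 = 27.27 (to 2 dp)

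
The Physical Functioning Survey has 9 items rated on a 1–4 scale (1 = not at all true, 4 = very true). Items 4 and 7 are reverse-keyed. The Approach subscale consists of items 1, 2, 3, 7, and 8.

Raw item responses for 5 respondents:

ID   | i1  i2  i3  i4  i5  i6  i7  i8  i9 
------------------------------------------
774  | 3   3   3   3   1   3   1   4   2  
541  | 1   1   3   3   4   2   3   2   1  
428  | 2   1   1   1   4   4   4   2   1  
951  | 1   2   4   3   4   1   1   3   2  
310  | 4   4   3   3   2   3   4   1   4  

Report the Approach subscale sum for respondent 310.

13

Respondent 310 raw: 4, 4, 3, 3, 2, 3, 4, 1, 4.
Approach items: 1, 2, 3, 7, 8.
Reverse-coded (reverse-coded value = 5 − response):
  item 1: 4
  item 2: 4
  item 3: 3
  item 7: 5 − 4 = 1
  item 8: 1
Sum = 4 + 4 + 3 + 1 + 1 = 13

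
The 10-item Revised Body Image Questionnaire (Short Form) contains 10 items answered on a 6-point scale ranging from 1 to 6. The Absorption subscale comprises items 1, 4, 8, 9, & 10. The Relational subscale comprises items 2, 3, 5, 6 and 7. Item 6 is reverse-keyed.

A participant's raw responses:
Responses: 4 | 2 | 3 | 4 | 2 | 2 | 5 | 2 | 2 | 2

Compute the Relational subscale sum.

17

Relational items: 2, 3, 5, 6, 7.
Of these, item 6 is reverse-keyed; reversed = (1+6) − raw = 7 − raw.
  item 2: 2
  item 3: 3
  item 5: 2
  item 6: 7 − 2 = 5
  item 7: 5
Sum = 2 + 3 + 2 + 5 + 5 = 17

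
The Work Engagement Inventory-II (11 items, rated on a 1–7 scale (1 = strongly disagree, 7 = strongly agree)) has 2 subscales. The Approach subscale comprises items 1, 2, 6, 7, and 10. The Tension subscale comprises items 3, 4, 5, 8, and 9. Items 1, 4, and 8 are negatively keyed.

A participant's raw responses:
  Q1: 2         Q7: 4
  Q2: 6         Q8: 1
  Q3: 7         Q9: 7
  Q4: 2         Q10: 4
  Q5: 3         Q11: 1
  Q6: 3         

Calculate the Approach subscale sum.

23

Approach items: 1, 2, 6, 7, 10.
Of these, item 1 is negatively keyed; on a 1–7 scale, reversed = 8 − raw.
  item 1: 8 − 2 = 6
  item 2: 6
  item 6: 3
  item 7: 4
  item 10: 4
Sum = 6 + 6 + 3 + 4 + 4 = 23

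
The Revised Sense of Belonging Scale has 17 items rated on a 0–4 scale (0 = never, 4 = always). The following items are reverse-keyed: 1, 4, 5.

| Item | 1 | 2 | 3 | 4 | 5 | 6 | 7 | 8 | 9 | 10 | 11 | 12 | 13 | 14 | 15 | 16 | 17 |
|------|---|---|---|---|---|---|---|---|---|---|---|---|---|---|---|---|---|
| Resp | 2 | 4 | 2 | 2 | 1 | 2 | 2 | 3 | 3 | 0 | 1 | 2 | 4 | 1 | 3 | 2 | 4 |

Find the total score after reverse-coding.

Reversing items 1, 4 and 5 with 4 − raw:
Total = (4−2) + 4 + 2 + (4−2) + (4−1) + 2 + 2 + 3 + 3 + 0 + 1 + 2 + 4 + 1 + 3 + 2 + 4
      = 2 + 4 + 2 + 2 + 3 + 2 + 2 + 3 + 3 + 0 + 1 + 2 + 4 + 1 + 3 + 2 + 4 = 40

40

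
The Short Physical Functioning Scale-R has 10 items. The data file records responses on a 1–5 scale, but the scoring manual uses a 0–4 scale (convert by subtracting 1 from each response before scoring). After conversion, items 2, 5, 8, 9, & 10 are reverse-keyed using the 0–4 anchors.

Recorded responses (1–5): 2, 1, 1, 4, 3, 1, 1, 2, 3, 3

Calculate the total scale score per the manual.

Convert to 0–4: 1, 0, 0, 3, 2, 0, 0, 1, 2, 2
Reverse-coded (on a 0–4 scale, reversed = 4 − raw):
  item 2: 4 − 0 = 4
  item 5: 4 − 2 = 2
  item 8: 4 − 1 = 3
  item 9: 4 − 2 = 2
  item 10: 4 − 2 = 2
Scored: 1, 4, 0, 3, 2, 0, 0, 3, 2, 2
Total = 17

17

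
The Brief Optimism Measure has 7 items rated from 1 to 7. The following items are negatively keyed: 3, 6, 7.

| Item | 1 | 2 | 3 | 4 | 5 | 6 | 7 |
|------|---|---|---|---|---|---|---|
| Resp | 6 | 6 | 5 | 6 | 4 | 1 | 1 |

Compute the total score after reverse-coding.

Reversing items 3, 6 and 7 with 8 − raw:
Total = 6 + 6 + (8−5) + 6 + 4 + (8−1) + (8−1)
      = 6 + 6 + 3 + 6 + 4 + 7 + 7 = 39

39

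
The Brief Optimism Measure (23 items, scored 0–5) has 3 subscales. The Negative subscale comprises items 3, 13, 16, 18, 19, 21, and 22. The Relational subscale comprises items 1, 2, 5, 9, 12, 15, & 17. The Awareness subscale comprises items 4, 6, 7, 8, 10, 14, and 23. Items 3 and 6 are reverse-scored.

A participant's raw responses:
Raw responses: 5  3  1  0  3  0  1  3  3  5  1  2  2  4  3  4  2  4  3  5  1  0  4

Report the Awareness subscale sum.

22

Awareness items: 4, 6, 7, 8, 10, 14, 23.
Of these, item 6 is reverse-scored; on a 0–5 scale, reversed = 5 − raw.
  item 4: 0
  item 6: 5 − 0 = 5
  item 7: 1
  item 8: 3
  item 10: 5
  item 14: 4
  item 23: 4
Sum = 0 + 5 + 1 + 3 + 5 + 4 + 4 = 22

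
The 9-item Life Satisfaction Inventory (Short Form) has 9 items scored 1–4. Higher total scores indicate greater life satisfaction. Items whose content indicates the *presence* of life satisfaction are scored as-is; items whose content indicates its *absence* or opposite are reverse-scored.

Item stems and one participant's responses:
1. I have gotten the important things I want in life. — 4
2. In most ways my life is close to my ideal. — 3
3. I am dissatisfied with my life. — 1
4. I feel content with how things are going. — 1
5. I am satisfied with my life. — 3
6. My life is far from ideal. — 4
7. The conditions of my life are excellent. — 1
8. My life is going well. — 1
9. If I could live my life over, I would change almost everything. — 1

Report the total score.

22

Items 3, 6, 9 describe the absence/opposite of life satisfaction → reverse-score.
reversed = (1+4) − raw = 5 − raw.
  item 1: 4
  item 2: 3
  item 3: 5 − 1 = 4
  item 4: 1
  item 5: 3
  item 6: 5 − 4 = 1
  item 7: 1
  item 8: 1
  item 9: 5 − 1 = 4
Total = 4 + 3 + 4 + 1 + 3 + 1 + 1 + 1 + 4 = 22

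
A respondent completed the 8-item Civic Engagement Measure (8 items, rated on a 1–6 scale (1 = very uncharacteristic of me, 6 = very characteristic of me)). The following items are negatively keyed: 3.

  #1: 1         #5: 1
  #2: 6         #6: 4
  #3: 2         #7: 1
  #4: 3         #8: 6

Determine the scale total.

27

Apply reverse scoring (reverse-coded value = 7 − response):
  item 3: 7 − 2 = 5
Scored items: 1, 6, 5, 3, 1, 4, 1, 6
Total = 1 + 6 + 5 + 3 + 1 + 4 + 1 + 6 = 27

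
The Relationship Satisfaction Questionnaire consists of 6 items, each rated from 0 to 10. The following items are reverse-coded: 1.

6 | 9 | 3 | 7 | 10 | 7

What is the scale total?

Reverse-coded items (on a 0–10 scale, reversed = 10 − raw):
  item 1: 10 − 6 = 4
Scored items: 4, 9, 3, 7, 10, 7
Total = 4 + 9 + 3 + 7 + 10 + 7 = 40

40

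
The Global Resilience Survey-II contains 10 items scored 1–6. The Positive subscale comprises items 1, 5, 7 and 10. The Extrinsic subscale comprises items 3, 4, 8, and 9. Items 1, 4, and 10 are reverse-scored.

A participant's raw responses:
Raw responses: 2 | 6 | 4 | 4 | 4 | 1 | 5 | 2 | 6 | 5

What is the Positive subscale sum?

Positive items: 1, 5, 7, 10.
Of these, items 1 & 10 are reverse-scored; reversed = (1+6) − raw = 7 − raw.
  item 1: 7 − 2 = 5
  item 5: 4
  item 7: 5
  item 10: 7 − 5 = 2
Sum = 5 + 4 + 5 + 2 = 16

16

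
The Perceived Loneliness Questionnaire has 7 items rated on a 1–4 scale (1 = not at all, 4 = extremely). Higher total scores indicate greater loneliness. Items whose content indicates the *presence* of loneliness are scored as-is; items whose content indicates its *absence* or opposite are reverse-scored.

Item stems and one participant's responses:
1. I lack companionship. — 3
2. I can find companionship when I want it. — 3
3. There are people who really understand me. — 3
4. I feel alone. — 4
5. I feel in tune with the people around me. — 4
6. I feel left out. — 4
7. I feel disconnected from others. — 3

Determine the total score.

19

Items 2, 3, 5 describe the absence/opposite of loneliness → reverse-score.
reversed = (1+4) − raw = 5 − raw.
  item 1: 3
  item 2: 5 − 3 = 2
  item 3: 5 − 3 = 2
  item 4: 4
  item 5: 5 − 4 = 1
  item 6: 4
  item 7: 3
Total = 3 + 2 + 2 + 4 + 1 + 4 + 3 = 19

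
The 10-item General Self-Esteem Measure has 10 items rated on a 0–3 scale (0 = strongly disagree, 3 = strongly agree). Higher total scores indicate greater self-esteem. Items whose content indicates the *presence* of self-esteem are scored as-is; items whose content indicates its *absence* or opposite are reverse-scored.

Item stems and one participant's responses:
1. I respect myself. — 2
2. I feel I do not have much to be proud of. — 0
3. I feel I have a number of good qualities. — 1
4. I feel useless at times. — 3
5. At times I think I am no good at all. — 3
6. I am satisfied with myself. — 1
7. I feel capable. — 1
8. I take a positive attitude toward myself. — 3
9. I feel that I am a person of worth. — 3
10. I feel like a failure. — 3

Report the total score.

14

Items 2, 4, 5, 10 describe the absence/opposite of self-esteem → reverse-score.
reversed = (0+3) − raw = 3 − raw.
  item 1: 2
  item 2: 3 − 0 = 3
  item 3: 1
  item 4: 3 − 3 = 0
  item 5: 3 − 3 = 0
  item 6: 1
  item 7: 1
  item 8: 3
  item 9: 3
  item 10: 3 − 3 = 0
Total = 2 + 3 + 1 + 0 + 0 + 1 + 1 + 3 + 3 + 0 = 14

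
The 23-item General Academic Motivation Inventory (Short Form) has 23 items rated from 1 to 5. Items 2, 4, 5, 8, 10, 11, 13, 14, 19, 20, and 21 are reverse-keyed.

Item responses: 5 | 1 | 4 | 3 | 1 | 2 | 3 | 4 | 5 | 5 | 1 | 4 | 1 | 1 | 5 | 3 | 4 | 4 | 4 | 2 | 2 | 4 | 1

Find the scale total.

Raw sum = 69. Reverse-keyed items: 2, 4, 5, 8, 10, 11, 13, 14, 19, 20, 21; their raw sum = 25.
Each reversal replaces raw with 6 − raw, changing the total by 6 − 2·raw per item.
Total = 69 + 11·6 − 2·25 = 69 + 66 − 50 = 85

85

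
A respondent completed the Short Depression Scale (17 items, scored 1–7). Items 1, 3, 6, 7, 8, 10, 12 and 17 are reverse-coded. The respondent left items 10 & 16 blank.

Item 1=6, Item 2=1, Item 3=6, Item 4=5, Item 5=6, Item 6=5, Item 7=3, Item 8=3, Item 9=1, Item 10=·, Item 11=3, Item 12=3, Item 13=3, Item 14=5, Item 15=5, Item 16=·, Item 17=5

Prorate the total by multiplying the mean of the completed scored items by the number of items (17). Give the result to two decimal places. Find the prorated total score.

Reverse-coded (on a 1–7 scale, reversed = 8 − raw):
  item 1: 8 − 6 = 2
  item 3: 8 − 6 = 2
  item 6: 8 − 5 = 3
  item 7: 8 − 3 = 5
  item 8: 8 − 3 = 5
  item 12: 8 − 3 = 5
  item 17: 8 − 5 = 3
Completed scored items (15 of 17): 2, 1, 2, 5, 6, 3, 5, 5, 1, 3, 5, 3, 5, 5, 3; sum = 54.
Person mean = 54 / 15 ≈ 3.6000
Prorated total = (54 / 15) × 17 = 61.20 (to 2 dp)

61.20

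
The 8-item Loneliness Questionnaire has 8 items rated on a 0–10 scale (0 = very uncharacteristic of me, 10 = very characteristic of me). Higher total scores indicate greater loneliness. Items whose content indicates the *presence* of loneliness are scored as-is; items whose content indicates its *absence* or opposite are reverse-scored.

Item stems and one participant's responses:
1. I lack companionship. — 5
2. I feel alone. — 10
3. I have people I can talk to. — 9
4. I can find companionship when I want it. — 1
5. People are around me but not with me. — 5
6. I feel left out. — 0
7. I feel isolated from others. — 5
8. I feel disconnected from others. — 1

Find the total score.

Items 3, 4 describe the absence/opposite of loneliness → reverse-score.
reversed = (0+10) − raw = 10 − raw.
  item 1: 5
  item 2: 10
  item 3: 10 − 9 = 1
  item 4: 10 − 1 = 9
  item 5: 5
  item 6: 0
  item 7: 5
  item 8: 1
Total = 5 + 10 + 1 + 9 + 5 + 0 + 5 + 1 = 36

36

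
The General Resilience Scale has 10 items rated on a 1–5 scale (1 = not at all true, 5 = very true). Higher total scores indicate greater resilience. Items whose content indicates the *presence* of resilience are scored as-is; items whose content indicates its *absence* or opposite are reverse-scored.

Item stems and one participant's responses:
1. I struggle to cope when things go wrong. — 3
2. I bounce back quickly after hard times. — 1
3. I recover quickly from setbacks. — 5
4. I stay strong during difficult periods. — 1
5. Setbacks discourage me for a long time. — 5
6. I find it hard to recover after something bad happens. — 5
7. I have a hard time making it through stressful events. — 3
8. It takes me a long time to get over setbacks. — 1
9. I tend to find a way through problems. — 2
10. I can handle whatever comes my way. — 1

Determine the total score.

Items 1, 5, 6, 7, 8 describe the absence/opposite of resilience → reverse-score.
reversed = (1+5) − raw = 6 − raw.
  item 1: 6 − 3 = 3
  item 2: 1
  item 3: 5
  item 4: 1
  item 5: 6 − 5 = 1
  item 6: 6 − 5 = 1
  item 7: 6 − 3 = 3
  item 8: 6 − 1 = 5
  item 9: 2
  item 10: 1
Total = 3 + 1 + 5 + 1 + 1 + 1 + 3 + 5 + 2 + 1 = 23

23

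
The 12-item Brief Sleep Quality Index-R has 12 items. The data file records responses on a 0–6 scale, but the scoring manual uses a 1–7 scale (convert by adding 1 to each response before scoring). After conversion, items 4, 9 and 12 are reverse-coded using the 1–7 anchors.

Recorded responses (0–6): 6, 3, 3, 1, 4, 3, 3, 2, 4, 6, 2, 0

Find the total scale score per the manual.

57

Convert to 1–7: 7, 4, 4, 2, 5, 4, 4, 3, 5, 7, 3, 1
Reverse-coded (on a 1–7 scale, reversed = 8 − raw):
  item 4: 8 − 2 = 6
  item 9: 8 − 5 = 3
  item 12: 8 − 1 = 7
Scored: 7, 4, 4, 6, 5, 4, 4, 3, 3, 7, 3, 7
Total = 57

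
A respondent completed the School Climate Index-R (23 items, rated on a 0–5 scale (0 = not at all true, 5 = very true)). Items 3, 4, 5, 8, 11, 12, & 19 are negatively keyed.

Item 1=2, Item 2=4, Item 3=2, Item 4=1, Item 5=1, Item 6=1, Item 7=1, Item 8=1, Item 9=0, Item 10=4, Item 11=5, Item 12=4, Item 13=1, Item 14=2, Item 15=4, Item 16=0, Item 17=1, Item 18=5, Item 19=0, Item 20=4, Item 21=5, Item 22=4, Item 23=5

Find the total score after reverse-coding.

Apply reverse scoring (reverse-coded value = 5 − response):
  item 3: 5 − 2 = 3
  item 4: 5 − 1 = 4
  item 5: 5 − 1 = 4
  item 8: 5 − 1 = 4
  item 11: 5 − 5 = 0
  item 12: 5 − 4 = 1
  item 19: 5 − 0 = 5
Scored items: 2, 4, 3, 4, 4, 1, 1, 4, 0, 4, 0, 1, 1, 2, 4, 0, 1, 5, 5, 4, 5, 4, 5
Total = 2 + 4 + 3 + 4 + 4 + 1 + 1 + 4 + 0 + 4 + 0 + 1 + 1 + 2 + 4 + 0 + 1 + 5 + 5 + 4 + 5 + 4 + 5 = 64

64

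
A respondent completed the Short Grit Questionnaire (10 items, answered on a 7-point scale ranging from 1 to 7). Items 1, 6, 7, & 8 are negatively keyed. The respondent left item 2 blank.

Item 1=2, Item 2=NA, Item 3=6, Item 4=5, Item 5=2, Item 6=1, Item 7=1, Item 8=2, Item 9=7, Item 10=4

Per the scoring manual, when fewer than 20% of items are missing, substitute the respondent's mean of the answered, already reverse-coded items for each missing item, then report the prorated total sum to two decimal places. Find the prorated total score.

Reverse-coded (reverse-coded value = 8 − response):
  item 1: 8 − 2 = 6
  item 6: 8 − 1 = 7
  item 7: 8 − 1 = 7
  item 8: 8 − 2 = 6
Completed scored items (9 of 10): 6, 6, 5, 2, 7, 7, 6, 7, 4; sum = 50.
Person mean = 50 / 9 ≈ 5.5556
Prorated total = (50 / 9) × 10 = 55.56 (to 2 dp)

55.56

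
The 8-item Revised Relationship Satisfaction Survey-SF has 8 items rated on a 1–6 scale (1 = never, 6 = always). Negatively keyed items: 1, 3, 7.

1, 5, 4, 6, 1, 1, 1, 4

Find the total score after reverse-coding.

Apply reverse scoring (on a 1–6 scale, reversed = 7 − raw):
  item 1: 7 − 1 = 6
  item 3: 7 − 4 = 3
  item 7: 7 − 1 = 6
Scored items: 6, 5, 3, 6, 1, 1, 6, 4
Total = 6 + 5 + 3 + 6 + 1 + 1 + 6 + 4 = 32

32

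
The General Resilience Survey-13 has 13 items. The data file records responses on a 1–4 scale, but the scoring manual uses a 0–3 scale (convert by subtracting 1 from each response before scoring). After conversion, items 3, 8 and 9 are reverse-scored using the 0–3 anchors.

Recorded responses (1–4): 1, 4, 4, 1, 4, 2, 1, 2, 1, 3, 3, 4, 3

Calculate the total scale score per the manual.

Convert to 0–3: 0, 3, 3, 0, 3, 1, 0, 1, 0, 2, 2, 3, 2
Reverse-coded (reverse-coded value = 3 − response):
  item 3: 3 − 3 = 0
  item 8: 3 − 1 = 2
  item 9: 3 − 0 = 3
Scored: 0, 3, 0, 0, 3, 1, 0, 2, 3, 2, 2, 3, 2
Total = 21

21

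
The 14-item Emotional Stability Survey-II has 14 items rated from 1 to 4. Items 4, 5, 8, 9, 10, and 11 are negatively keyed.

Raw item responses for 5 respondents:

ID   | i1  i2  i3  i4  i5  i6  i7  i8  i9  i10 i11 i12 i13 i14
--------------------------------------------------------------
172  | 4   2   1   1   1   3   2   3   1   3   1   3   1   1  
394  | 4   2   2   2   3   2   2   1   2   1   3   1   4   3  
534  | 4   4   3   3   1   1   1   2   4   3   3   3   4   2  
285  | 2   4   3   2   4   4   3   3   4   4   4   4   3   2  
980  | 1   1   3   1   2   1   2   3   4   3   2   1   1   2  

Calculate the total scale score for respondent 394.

38

Respondent 394 raw: 4, 2, 2, 2, 3, 2, 2, 1, 2, 1, 3, 1, 4, 3.
Reverse-coded (reverse-coded value = 5 − response):
  item 1: 4
  item 2: 2
  item 3: 2
  item 4: 5 − 2 = 3
  item 5: 5 − 3 = 2
  item 6: 2
  item 7: 2
  item 8: 5 − 1 = 4
  item 9: 5 − 2 = 3
  item 10: 5 − 1 = 4
  item 11: 5 − 3 = 2
  item 12: 1
  item 13: 4
  item 14: 3
Sum = 4 + 2 + 2 + 3 + 2 + 2 + 2 + 4 + 3 + 4 + 2 + 1 + 4 + 3 = 38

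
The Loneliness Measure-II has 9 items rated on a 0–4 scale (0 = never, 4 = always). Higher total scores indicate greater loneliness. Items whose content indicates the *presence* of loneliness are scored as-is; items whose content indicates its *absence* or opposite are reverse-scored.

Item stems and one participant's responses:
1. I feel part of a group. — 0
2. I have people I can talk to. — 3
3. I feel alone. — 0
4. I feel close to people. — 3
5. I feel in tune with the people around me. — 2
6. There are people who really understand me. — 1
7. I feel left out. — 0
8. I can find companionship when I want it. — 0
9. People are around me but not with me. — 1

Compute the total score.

Items 1, 2, 4, 5, 6, 8 describe the absence/opposite of loneliness → reverse-score.
reverse-coded value = 4 − response.
  item 1: 4 − 0 = 4
  item 2: 4 − 3 = 1
  item 3: 0
  item 4: 4 − 3 = 1
  item 5: 4 − 2 = 2
  item 6: 4 − 1 = 3
  item 7: 0
  item 8: 4 − 0 = 4
  item 9: 1
Total = 4 + 1 + 0 + 1 + 2 + 3 + 0 + 4 + 1 = 16

16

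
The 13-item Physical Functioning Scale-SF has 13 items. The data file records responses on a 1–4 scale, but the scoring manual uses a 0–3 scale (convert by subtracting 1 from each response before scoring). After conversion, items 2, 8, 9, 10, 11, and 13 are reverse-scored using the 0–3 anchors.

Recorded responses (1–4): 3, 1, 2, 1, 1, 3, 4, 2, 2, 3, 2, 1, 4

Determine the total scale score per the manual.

Convert to 0–3: 2, 0, 1, 0, 0, 2, 3, 1, 1, 2, 1, 0, 3
Reverse-coded (reversed = (0+3) − raw = 3 − raw):
  item 2: 3 − 0 = 3
  item 8: 3 − 1 = 2
  item 9: 3 − 1 = 2
  item 10: 3 − 2 = 1
  item 11: 3 − 1 = 2
  item 13: 3 − 3 = 0
Scored: 2, 3, 1, 0, 0, 2, 3, 2, 2, 1, 2, 0, 0
Total = 18

18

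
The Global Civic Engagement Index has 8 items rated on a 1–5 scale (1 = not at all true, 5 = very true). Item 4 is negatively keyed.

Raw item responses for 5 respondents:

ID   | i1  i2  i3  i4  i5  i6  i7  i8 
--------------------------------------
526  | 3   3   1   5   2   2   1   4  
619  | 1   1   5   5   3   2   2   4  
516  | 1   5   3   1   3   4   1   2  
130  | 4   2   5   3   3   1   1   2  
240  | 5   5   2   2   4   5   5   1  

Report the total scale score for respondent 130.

21

Respondent 130 raw: 4, 2, 5, 3, 3, 1, 1, 2.
Reverse-coded (reverse-coded value = 6 − response):
  item 1: 4
  item 2: 2
  item 3: 5
  item 4: 6 − 3 = 3
  item 5: 3
  item 6: 1
  item 7: 1
  item 8: 2
Sum = 4 + 2 + 5 + 3 + 3 + 1 + 1 + 2 = 21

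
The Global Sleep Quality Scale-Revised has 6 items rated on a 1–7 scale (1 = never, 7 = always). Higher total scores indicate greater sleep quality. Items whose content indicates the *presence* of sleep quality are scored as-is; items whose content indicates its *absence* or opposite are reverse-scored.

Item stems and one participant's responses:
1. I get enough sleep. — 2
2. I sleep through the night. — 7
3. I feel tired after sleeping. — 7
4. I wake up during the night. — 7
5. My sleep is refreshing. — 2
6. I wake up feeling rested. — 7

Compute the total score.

20

Items 3, 4 describe the absence/opposite of sleep quality → reverse-score.
reverse-coded value = 8 − response.
  item 1: 2
  item 2: 7
  item 3: 8 − 7 = 1
  item 4: 8 − 7 = 1
  item 5: 2
  item 6: 7
Total = 2 + 7 + 1 + 1 + 2 + 7 = 20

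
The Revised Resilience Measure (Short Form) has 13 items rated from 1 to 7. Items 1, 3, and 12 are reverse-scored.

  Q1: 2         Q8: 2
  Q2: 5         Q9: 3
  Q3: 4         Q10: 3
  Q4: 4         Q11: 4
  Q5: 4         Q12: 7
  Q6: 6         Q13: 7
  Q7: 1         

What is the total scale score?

50

Reverse-scored items use 8 − raw:
  item 1: 8 − 2 = 6
  item 3: 8 − 4 = 4
  item 12: 8 − 7 = 1
After reverse-coding: 6, 5, 4, 4, 4, 6, 1, 2, 3, 3, 4, 1, 7
Total = 6 + 5 + 4 + 4 + 4 + 6 + 1 + 2 + 3 + 3 + 4 + 1 + 7 = 50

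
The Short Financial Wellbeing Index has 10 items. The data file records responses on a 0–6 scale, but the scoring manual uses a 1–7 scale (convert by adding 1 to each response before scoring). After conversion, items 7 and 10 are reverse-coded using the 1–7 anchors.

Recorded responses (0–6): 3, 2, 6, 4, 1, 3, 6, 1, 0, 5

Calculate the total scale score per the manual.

31

Convert to 1–7: 4, 3, 7, 5, 2, 4, 7, 2, 1, 6
Reverse-coded (reverse-coded value = 8 − response):
  item 7: 8 − 7 = 1
  item 10: 8 − 6 = 2
Scored: 4, 3, 7, 5, 2, 4, 1, 2, 1, 2
Total = 31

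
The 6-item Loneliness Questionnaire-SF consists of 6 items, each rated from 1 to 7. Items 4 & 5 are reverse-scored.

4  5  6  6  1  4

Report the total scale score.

28

Raw sum = 26. Reverse-scored items: 4, 5; their raw sum = 7.
Each reversal replaces raw with 8 − raw, changing the total by 8 − 2·raw per item.
Total = 26 + 2·8 − 2·7 = 26 + 16 − 14 = 28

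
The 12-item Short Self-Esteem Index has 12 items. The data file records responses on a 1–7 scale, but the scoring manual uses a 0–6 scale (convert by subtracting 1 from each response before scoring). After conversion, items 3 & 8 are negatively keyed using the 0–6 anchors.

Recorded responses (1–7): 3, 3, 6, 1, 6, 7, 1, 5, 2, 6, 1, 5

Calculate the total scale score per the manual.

Convert to 0–6: 2, 2, 5, 0, 5, 6, 0, 4, 1, 5, 0, 4
Reverse-coded (reverse-coded value = 6 − response):
  item 3: 6 − 5 = 1
  item 8: 6 − 4 = 2
Scored: 2, 2, 1, 0, 5, 6, 0, 2, 1, 5, 0, 4
Total = 28

28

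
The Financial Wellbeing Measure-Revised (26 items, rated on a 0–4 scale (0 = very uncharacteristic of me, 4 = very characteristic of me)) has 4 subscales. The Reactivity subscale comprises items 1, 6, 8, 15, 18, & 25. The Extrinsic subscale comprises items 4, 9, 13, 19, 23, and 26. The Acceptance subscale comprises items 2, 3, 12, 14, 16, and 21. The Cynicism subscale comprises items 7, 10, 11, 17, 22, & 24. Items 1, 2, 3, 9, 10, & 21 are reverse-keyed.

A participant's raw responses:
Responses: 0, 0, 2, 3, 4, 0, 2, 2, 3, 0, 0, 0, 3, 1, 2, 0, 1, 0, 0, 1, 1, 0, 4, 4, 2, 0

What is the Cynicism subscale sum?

Cynicism items: 7, 10, 11, 17, 22, 24.
Of these, item 10 is reverse-keyed; reversed = (0+4) − raw = 4 − raw.
  item 7: 2
  item 10: 4 − 0 = 4
  item 11: 0
  item 17: 1
  item 22: 0
  item 24: 4
Sum = 2 + 4 + 0 + 1 + 0 + 4 = 11

11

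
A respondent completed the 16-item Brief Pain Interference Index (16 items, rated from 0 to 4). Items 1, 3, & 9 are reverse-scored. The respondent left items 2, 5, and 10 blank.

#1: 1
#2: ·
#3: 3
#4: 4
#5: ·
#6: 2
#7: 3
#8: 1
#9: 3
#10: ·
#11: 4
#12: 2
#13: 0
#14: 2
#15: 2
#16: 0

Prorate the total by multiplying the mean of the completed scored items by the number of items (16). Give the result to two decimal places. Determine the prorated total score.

Reverse-coded (on a 0–4 scale, reversed = 4 − raw):
  item 1: 4 − 1 = 3
  item 3: 4 − 3 = 1
  item 9: 4 − 3 = 1
Completed scored items (13 of 16): 3, 1, 4, 2, 3, 1, 1, 4, 2, 0, 2, 2, 0; sum = 25.
Person mean = 25 / 13 ≈ 1.9231
Prorated total = (25 / 13) × 16 = 30.77 (to 2 dp)

30.77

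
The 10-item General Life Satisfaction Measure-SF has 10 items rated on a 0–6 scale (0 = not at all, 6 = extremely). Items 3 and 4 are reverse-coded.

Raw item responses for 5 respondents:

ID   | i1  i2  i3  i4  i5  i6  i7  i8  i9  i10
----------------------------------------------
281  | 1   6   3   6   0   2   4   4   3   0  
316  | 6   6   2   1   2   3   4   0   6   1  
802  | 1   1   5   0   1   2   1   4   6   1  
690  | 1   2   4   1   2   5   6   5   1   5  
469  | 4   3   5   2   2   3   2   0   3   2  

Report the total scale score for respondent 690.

Respondent 690 raw: 1, 2, 4, 1, 2, 5, 6, 5, 1, 5.
Reverse-coded (reverse-coded value = 6 − response):
  item 1: 1
  item 2: 2
  item 3: 6 − 4 = 2
  item 4: 6 − 1 = 5
  item 5: 2
  item 6: 5
  item 7: 6
  item 8: 5
  item 9: 1
  item 10: 5
Sum = 1 + 2 + 2 + 5 + 2 + 5 + 6 + 5 + 1 + 5 = 34

34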